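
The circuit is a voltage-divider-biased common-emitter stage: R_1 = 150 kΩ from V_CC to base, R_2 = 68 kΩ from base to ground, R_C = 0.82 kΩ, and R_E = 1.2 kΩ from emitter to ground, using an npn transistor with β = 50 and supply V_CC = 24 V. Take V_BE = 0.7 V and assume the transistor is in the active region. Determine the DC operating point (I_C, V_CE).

Thevenize the base divider: V_Th = V_CC·R_2/(R_1+R_2) = 24×68/218 = 7.49 V, R_Th = R_1‖R_2 = 46.8 kΩ.
Base-emitter loop: V_Th = I_B·R_Th + V_BE + (β+1)I_B·R_E, so I_B = (7.49 − 0.7) / (46.8 + 51×1.2) = 0.0628 mA.
I_C = β·I_B = 50×0.0628 = 3.14 mA, and I_E = (β+1)I_B = 3.2 mA.
V_CE = V_CC − I_C·R_C − I_E·R_E = 24 − 3.14×0.82 − 3.2×1.2 = 17.6 V.
V_CE = 17.6 V > 0.2 V confirms active-region operation.

I_C ≈ 3.1 mA, V_CE ≈ 18 V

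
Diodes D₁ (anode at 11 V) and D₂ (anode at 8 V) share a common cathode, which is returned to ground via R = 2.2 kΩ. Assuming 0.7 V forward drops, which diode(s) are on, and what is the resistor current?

Only D₁ conducts; I_R ≈ 4.7 mA

Assume both conduct. Then node N would need to be at both 11−0.7 = 10.3 V and 8−0.7 = 7.3 V, which is impossible.
Assume only D₁ conducts: V_N = 11 − 0.7 = 10.3 V, so I_R = 10.3/2.2 = 4.68 mA.
Check D₂: its anode-to-cathode voltage is 8 − 10.3 = -2.3 V < 0.7 V, so it is off. The assumption is consistent.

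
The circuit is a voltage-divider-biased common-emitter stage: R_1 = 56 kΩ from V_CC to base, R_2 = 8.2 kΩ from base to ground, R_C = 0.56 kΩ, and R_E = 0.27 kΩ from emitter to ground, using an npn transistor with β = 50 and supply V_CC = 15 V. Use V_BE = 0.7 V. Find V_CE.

V_CE ≈ 13 V

Thevenize the base divider: V_Th = V_CC·R_2/(R_1+R_2) = 15×8.2/64.2 = 1.92 V, R_Th = R_1‖R_2 = 7.15 kΩ.
Base-emitter loop: V_Th = I_B·R_Th + V_BE + (β+1)I_B·R_E, so I_B = (1.92 − 0.7) / (7.15 + 51×0.27) = 0.0581 mA.
I_C = β·I_B = 50×0.0581 = 2.91 mA, and I_E = (β+1)I_B = 2.96 mA.
V_CE = V_CC − I_C·R_C − I_E·R_E = 15 − 2.91×0.56 − 2.96×0.27 = 12.6 V.
V_CE = 12.6 V > 0.2 V confirms active-region operation.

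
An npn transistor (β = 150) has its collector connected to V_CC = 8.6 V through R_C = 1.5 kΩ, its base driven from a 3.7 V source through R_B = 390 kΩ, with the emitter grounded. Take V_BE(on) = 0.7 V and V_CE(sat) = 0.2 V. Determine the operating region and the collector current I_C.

active; I_C ≈ 1.2 mA

Assume active. Base-emitter loop: I_B = (V_BB − V_BE)/R_B = (3.7 − 0.7)/390 = 0.00769 mA.
I_C = β·I_B = 150×0.00769 = 1.15 mA.
V_CE = V_CC − I_C·R_C = 8.6 − 1.15×1.5 = 6.87 V > V_CE(sat), so the active-region assumption holds.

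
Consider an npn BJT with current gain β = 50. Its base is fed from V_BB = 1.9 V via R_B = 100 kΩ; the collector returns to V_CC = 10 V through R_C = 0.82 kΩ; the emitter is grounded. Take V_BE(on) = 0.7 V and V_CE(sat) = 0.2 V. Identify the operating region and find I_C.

Assume active. Base-emitter loop: I_B = (V_BB − V_BE)/R_B = (1.9 − 0.7)/100 = 0.012 mA.
I_C = β·I_B = 50×0.012 = 0.6 mA.
V_CE = V_CC − I_C·R_C = 10 − 0.6×0.82 = 9.51 V > V_CE(sat), so the active-region assumption holds.

active; I_C ≈ 0.6 mA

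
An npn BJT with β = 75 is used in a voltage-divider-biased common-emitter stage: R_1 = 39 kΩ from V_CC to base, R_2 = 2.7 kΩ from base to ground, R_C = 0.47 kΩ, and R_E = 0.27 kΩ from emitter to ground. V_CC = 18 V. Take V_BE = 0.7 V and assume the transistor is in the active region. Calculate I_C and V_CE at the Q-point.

Thevenize the base divider: V_Th = V_CC·R_2/(R_1+R_2) = 18×2.7/41.7 = 1.17 V, R_Th = R_1‖R_2 = 2.53 kΩ.
Base-emitter loop: V_Th = I_B·R_Th + V_BE + (β+1)I_B·R_E, so I_B = (1.17 − 0.7) / (2.53 + 76×0.27) = 0.0202 mA.
I_C = β·I_B = 75×0.0202 = 1.51 mA, and I_E = (β+1)I_B = 1.54 mA.
V_CE = V_CC − I_C·R_C − I_E·R_E = 18 − 1.51×0.47 − 1.54×0.27 = 16.9 V.
V_CE = 16.9 V > 0.2 V confirms active-region operation.

I_C ≈ 1.5 mA, V_CE ≈ 17 V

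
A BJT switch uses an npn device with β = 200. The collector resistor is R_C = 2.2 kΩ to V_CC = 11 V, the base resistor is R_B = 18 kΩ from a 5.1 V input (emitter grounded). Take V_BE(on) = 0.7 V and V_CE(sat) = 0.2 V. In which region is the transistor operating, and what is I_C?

saturation; I_C ≈ 4.9 mA

Assume active: I_B = (5.1 − 0.7)/18 = 0.244 mA, giving I_C = β·I_B = 48.9 mA.
But then V_CE = 11 − 48.9×2.2 = -96.6 V < V_CE(sat) = 0.2 V — impossible in the active region.
So the transistor is saturated. With V_CE = 0.2 V, I_C = (V_CC − 0.2)/R_C = 10.8/2.2 = 4.91 mA.
Check: β·I_B = 48.9 mA > I_C = 4.91 mA, confirming saturation.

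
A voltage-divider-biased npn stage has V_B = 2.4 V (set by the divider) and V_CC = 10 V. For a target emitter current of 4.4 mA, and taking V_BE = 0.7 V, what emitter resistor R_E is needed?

R_E ≈ 0.39 kΩ

V_E = V_B − V_BE = 2.4 − 0.7 = 1.7 V.
R_E = V_E / I_E = 1.7 / 4.4 = 0.386 kΩ.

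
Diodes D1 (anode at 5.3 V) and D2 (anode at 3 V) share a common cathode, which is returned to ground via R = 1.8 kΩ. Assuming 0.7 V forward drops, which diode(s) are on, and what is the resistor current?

Only D1 conducts; I_R ≈ 2.6 mA

Assume both conduct. Then node N would need to be at both 5.3−0.7 = 4.6 V and 3−0.7 = 2.3 V, which is impossible.
Assume only D1 conducts: V_N = 5.3 − 0.7 = 4.6 V, so I_R = 4.6/1.8 = 2.56 mA.
Check D2: its anode-to-cathode voltage is 3 − 4.6 = -1.6 V < 0.7 V, so it is off. The assumption is consistent.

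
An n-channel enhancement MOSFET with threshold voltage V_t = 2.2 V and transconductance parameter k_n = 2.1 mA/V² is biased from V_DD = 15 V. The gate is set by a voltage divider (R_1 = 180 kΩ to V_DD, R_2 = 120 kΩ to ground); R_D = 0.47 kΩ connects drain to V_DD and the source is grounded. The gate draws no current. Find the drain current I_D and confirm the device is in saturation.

V_G = V_DD·R_2/(R_1+R_2) = 15×120/300 = 6 V. With the source grounded, V_GS = V_G = 6 V.
Assume saturation: I_D = (k_n/2)(V_GS − V_t)² = (2.1/2)×(6 − 2.2)² = 1.05×3.8² = 15.2 mA.
V_DS = V_DD − I_D·R_D = 15 − 15.2×0.47 = 7.87 V.
Saturation requires V_DS ≥ V_GS − V_t = 3.8 V; 7.87 ≥ 3.8 ✓.

I_D ≈ 15 mA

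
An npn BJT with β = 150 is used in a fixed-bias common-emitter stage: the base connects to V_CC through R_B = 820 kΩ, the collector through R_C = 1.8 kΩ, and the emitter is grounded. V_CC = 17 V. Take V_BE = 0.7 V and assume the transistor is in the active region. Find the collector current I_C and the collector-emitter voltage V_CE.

Base loop: V_CC = I_B·R_B + V_BE, so I_B = (17 − 0.7)/820 kΩ = 0.0199 mA.
In the active region I_C = β·I_B = 150 × 0.0199 = 2.98 mA.
Collector loop: V_CE = V_CC − I_C·R_C = 17 − 2.98×1.8 = 11.6 V.
Since V_CE = 11.6 V > V_CE(sat) ≈ 0.2 V, the transistor is in the active region as assumed.

I_C ≈ 3 mA, V_CE ≈ 12 V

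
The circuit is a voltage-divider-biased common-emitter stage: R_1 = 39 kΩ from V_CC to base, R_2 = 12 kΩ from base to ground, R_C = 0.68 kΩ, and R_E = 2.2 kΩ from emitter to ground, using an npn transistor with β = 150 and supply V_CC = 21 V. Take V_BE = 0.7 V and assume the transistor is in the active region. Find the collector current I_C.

I_C ≈ 1.9 mA

Thevenize the base divider: V_Th = V_CC·R_2/(R_1+R_2) = 21×12/51 = 4.94 V, R_Th = R_1‖R_2 = 9.18 kΩ.
Base-emitter loop: V_Th = I_B·R_Th + V_BE + (β+1)I_B·R_E, so I_B = (4.94 − 0.7) / (9.18 + 151×2.2) = 0.0124 mA.
I_C = β·I_B = 150×0.0124 = 1.86 mA, and I_E = (β+1)I_B = 1.88 mA.
V_CE = V_CC − I_C·R_C − I_E·R_E = 21 − 1.86×0.68 − 1.88×2.2 = 15.6 V.
V_CE = 15.6 V > 0.2 V confirms active-region operation.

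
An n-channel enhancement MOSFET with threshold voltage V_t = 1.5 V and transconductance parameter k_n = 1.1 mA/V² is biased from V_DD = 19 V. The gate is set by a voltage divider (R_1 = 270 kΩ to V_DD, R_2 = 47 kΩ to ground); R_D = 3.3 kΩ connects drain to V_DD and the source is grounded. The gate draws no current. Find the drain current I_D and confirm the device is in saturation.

V_G = V_DD·R_2/(R_1+R_2) = 19×47/317 = 2.82 V. With the source grounded, V_GS = V_G = 2.82 V.
Assume saturation: I_D = (k_n/2)(V_GS − V_t)² = (1.1/2)×(2.82 − 1.5)² = 0.55×1.32² = 0.954 mA.
V_DS = V_DD − I_D·R_D = 19 − 0.954×3.3 = 15.9 V.
Saturation requires V_DS ≥ V_GS − V_t = 1.32 V; 15.9 ≥ 1.32 ✓.

I_D ≈ 0.95 mA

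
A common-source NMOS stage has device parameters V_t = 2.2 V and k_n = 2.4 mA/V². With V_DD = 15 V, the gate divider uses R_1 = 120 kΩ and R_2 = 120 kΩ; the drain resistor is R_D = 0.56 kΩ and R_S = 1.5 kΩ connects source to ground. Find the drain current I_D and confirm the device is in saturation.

V_G = V_DD·R_2/(R_1+R_2) = 15×120/240 = 7.5 V.
Assume saturation: I_D = (k_n/2)(V_GS − V_t)² with V_GS = V_G − I_D·R_S = 7.5 − 1.5·I_D.
Substituting gives 2.7·I_D² − 20.1·I_D + 33.7 = 0, with roots I_D = 2.56 or 4.88 mA.
The root I_D = 4.88 mA gives V_GS = 0.184 V ≤ V_t, so take I_D = 2.56 mA.
Then V_GS = 3.66 V and V_DS = V_DD − I_D(R_D+R_S) = 15 − 2.56×2.06 = 9.73 V.
Saturation requires V_DS ≥ V_GS − V_t = 1.46 V; 9.73 ≥ 1.46 ✓.

I_D ≈ 2.6 mA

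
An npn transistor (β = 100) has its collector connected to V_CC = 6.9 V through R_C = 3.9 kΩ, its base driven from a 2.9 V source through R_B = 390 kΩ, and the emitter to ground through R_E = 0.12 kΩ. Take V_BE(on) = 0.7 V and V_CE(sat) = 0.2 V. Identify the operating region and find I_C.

Assume active. Base-emitter loop: I_B = (V_BB − V_BE)/(R_B + (β+1)R_E) = (2.9 − 0.7)/(390 + 101×0.12) = 0.00547 mA.
I_C = β·I_B = 100×0.00547 = 0.547 mA.
V_CE = V_CC − I_C·R_C − I_E·R_E = 6.9 − 0.547×3.9 − 0.553×0.12 = 4.7 V > V_CE(sat), so the active-region assumption holds.

active; I_C ≈ 0.55 mA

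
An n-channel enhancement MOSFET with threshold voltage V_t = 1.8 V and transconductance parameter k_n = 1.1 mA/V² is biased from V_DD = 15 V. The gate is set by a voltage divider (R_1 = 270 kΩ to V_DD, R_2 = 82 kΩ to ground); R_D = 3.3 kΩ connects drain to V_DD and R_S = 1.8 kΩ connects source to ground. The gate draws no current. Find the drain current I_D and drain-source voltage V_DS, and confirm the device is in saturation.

V_G = V_DD·R_2/(R_1+R_2) = 15×82/352 = 3.49 V.
Assume saturation: I_D = (k_n/2)(V_GS − V_t)² with V_GS = V_G − I_D·R_S = 3.49 − 1.8·I_D.
Substituting gives 1.78·I_D² − 4.35·I_D + 1.58 = 0, with roots I_D = 0.443 or 2 mA.
The root I_D = 2 mA gives V_GS = -0.107 V ≤ V_t, so take I_D = 0.443 mA.
Then V_GS = 2.7 V and V_DS = V_DD − I_D(R_D+R_S) = 15 − 0.443×5.1 = 12.7 V.
Saturation requires V_DS ≥ V_GS − V_t = 0.897 V; 12.7 ≥ 0.897 ✓.

I_D ≈ 0.44 mA, V_DS ≈ 13 V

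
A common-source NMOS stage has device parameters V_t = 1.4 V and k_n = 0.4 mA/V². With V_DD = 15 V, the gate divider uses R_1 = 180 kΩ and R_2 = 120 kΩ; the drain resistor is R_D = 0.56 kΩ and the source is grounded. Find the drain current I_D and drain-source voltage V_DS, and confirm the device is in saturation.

I_D ≈ 4.2 mA, V_DS ≈ 13 V

V_G = V_DD·R_2/(R_1+R_2) = 15×120/300 = 6 V. With the source grounded, V_GS = V_G = 6 V.
Assume saturation: I_D = (k_n/2)(V_GS − V_t)² = (0.4/2)×(6 − 1.4)² = 0.2×4.6² = 4.23 mA.
V_DS = V_DD − I_D·R_D = 15 − 4.23×0.56 = 12.6 V.
Saturation requires V_DS ≥ V_GS − V_t = 4.6 V; 12.6 ≥ 4.6 ✓.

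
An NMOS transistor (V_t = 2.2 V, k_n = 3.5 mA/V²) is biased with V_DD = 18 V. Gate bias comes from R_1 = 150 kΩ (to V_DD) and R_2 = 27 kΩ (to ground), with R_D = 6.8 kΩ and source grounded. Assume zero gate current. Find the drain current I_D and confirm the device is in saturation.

V_G = V_DD·R_2/(R_1+R_2) = 18×27/177 = 2.75 V. With the source grounded, V_GS = V_G = 2.75 V.
Assume saturation: I_D = (k_n/2)(V_GS − V_t)² = (3.5/2)×(2.75 − 2.2)² = 1.75×0.546² = 0.521 mA.
V_DS = V_DD − I_D·R_D = 18 − 0.521×6.8 = 14.5 V.
Saturation requires V_DS ≥ V_GS − V_t = 0.546 V; 14.5 ≥ 0.546 ✓.

I_D ≈ 0.52 mA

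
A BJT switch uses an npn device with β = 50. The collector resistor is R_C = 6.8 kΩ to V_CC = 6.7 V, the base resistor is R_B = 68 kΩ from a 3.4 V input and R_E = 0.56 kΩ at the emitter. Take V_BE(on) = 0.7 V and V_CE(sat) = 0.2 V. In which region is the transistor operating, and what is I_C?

saturation; I_C ≈ 0.88 mA

Assume active: I_B = (3.4 − 0.7)/(68 + 51×0.56) = 0.028 mA, I_C = β·I_B = 1.4 mA.
Then V_CE = 6.7 − 1.4×6.8 − 1.43×0.56 = -3.61 V < 0.2 V — the active assumption fails.
Re-solve with V_CE = 0.2 V. KCL at the emitter: V_E/R_E = (V_BB−0.7−V_E)/R_B + (V_CC−0.2−V_E)/R_C, giving V_E = 0.511 V.
I_C = (V_CC − 0.2 − V_E)/R_C = (6.5 − 0.511)/6.8 = 0.881 mA.
Check: I_B = (2.7 − 0.511)/68 = 0.0322 mA, and β·I_B = 1.61 mA > I_C, confirming saturation.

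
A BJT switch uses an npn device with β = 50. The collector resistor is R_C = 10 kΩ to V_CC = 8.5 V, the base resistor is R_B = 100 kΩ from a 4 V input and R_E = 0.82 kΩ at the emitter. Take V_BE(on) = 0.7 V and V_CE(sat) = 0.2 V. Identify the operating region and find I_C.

saturation; I_C ≈ 0.77 mA

Assume active: I_B = (4 − 0.7)/(100 + 51×0.82) = 0.0233 mA, I_C = β·I_B = 1.16 mA.
Then V_CE = 8.5 − 1.16×10 − 1.19×0.82 = -4.11 V < 0.2 V — the active assumption fails.
Re-solve with V_CE = 0.2 V. KCL at the emitter: V_E/R_E = (V_BB−0.7−V_E)/R_B + (V_CC−0.2−V_E)/R_C, giving V_E = 0.649 V.
I_C = (V_CC − 0.2 − V_E)/R_C = (8.3 − 0.649)/10 = 0.765 mA.
Check: I_B = (3.3 − 0.649)/100 = 0.0265 mA, and β·I_B = 1.33 mA > I_C, confirming saturation.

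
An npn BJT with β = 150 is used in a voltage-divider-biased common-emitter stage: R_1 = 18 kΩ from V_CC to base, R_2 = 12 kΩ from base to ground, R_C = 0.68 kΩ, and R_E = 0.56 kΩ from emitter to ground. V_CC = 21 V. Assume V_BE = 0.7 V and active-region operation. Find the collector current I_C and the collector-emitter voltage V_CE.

I_C ≈ 13 mA, V_CE ≈ 5.3 V

Thevenize the base divider: V_Th = V_CC·R_2/(R_1+R_2) = 21×12/30 = 8.4 V, R_Th = R_1‖R_2 = 7.2 kΩ.
Base-emitter loop: V_Th = I_B·R_Th + V_BE + (β+1)I_B·R_E, so I_B = (8.4 − 0.7) / (7.2 + 151×0.56) = 0.0839 mA.
I_C = β·I_B = 150×0.0839 = 12.6 mA, and I_E = (β+1)I_B = 12.7 mA.
V_CE = V_CC − I_C·R_C − I_E·R_E = 21 − 12.6×0.68 − 12.7×0.56 = 5.34 V.
V_CE = 5.34 V > 0.2 V confirms active-region operation.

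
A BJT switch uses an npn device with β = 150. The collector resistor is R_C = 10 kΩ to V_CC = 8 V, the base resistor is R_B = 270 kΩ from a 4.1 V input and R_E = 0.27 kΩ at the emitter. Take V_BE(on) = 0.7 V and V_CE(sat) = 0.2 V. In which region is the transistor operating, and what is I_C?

Assume active: I_B = (4.1 − 0.7)/(270 + 151×0.27) = 0.0109 mA, I_C = β·I_B = 1.64 mA.
Then V_CE = 8 − 1.64×10 − 1.65×0.27 = -8.86 V < 0.2 V — the active assumption fails.
Re-solve with V_CE = 0.2 V. KCL at the emitter: V_E/R_E = (V_BB−0.7−V_E)/R_B + (V_CC−0.2−V_E)/R_C, giving V_E = 0.208 V.
I_C = (V_CC − 0.2 − V_E)/R_C = (7.8 − 0.208)/10 = 0.759 mA.
Check: I_B = (3.4 − 0.208)/270 = 0.0118 mA, and β·I_B = 1.77 mA > I_C, confirming saturation.

saturation; I_C ≈ 0.76 mA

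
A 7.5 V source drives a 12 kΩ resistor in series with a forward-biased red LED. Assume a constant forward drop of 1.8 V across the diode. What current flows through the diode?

KVL around the loop: 7.5 = V_D + I·R = 1.8 + I × 12 kΩ.
So I = (7.5 − 1.8) / 12 kΩ = 5.7 / 12 = 0.475 mA.

I ≈ 0.48 mA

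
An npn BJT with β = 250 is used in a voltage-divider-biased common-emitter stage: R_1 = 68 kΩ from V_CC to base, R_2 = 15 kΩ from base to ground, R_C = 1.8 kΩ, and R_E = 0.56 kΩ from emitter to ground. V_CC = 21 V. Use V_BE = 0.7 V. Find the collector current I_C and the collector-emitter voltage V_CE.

I_C ≈ 5.1 mA, V_CE ≈ 9 V

Thevenize the base divider: V_Th = V_CC·R_2/(R_1+R_2) = 21×15/83 = 3.8 V, R_Th = R_1‖R_2 = 12.3 kΩ.
Base-emitter loop: V_Th = I_B·R_Th + V_BE + (β+1)I_B·R_E, so I_B = (3.8 − 0.7) / (12.3 + 251×0.56) = 0.0202 mA.
I_C = β·I_B = 250×0.0202 = 5.06 mA, and I_E = (β+1)I_B = 5.08 mA.
V_CE = V_CC − I_C·R_C − I_E·R_E = 21 − 5.06×1.8 − 5.08×0.56 = 9.04 V.
V_CE = 9.04 V > 0.2 V confirms active-region operation.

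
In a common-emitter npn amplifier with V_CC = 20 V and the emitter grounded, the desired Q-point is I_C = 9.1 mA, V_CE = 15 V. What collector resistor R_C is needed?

R_C ≈ 0.55 kΩ

Collector loop: V_CC = I_C·R_C + V_CE.
R_C = (V_CC − V_CE)/I_C = (20 − 15)/9.1 = 0.549 kΩ.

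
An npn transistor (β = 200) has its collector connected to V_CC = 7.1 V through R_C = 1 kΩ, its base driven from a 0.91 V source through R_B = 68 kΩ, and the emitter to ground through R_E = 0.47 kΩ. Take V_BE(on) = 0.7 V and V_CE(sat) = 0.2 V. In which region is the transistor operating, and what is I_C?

active; I_C ≈ 0.26 mA

Assume active. Base-emitter loop: I_B = (V_BB − V_BE)/(R_B + (β+1)R_E) = (0.91 − 0.7)/(68 + 201×0.47) = 0.00129 mA.
I_C = β·I_B = 200×0.00129 = 0.259 mA.
V_CE = V_CC − I_C·R_C − I_E·R_E = 7.1 − 0.259×1 − 0.26×0.47 = 6.72 V > V_CE(sat), so the active-region assumption holds.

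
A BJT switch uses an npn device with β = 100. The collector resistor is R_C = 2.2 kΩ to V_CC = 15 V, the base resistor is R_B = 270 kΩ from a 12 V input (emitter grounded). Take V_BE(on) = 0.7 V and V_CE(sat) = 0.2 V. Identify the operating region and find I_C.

active; I_C ≈ 4.2 mA

Assume active. Base-emitter loop: I_B = (V_BB − V_BE)/R_B = (12 − 0.7)/270 = 0.0419 mA.
I_C = β·I_B = 100×0.0419 = 4.19 mA.
V_CE = V_CC − I_C·R_C = 15 − 4.19×2.2 = 5.79 V > V_CE(sat), so the active-region assumption holds.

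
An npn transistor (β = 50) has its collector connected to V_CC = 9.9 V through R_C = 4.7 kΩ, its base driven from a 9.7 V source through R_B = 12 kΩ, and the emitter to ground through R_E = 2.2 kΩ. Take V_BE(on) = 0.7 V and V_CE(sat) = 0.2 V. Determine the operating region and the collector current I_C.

Assume active: I_B = (9.7 − 0.7)/(12 + 51×2.2) = 0.0725 mA, I_C = β·I_B = 3.62 mA.
Then V_CE = 9.9 − 3.62×4.7 − 3.7×2.2 = -15.3 V < 0.2 V — the active assumption fails.
Re-solve with V_CE = 0.2 V. KCL at the emitter: V_E/R_E = (V_BB−0.7−V_E)/R_B + (V_CC−0.2−V_E)/R_C, giving V_E = 3.75 V.
I_C = (V_CC − 0.2 − V_E)/R_C = (9.7 − 3.75)/4.7 = 1.27 mA.
Check: I_B = (9 − 3.75)/12 = 0.438 mA, and β·I_B = 21.9 mA > I_C, confirming saturation.

saturation; I_C ≈ 1.3 mA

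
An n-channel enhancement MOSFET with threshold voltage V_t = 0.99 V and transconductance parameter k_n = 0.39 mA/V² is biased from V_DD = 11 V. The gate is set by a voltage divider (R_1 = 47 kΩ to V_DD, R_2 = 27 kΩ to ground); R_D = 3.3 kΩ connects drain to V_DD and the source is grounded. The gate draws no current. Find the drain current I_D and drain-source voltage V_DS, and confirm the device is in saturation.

I_D ≈ 1.8 mA, V_DS ≈ 5.1 V

V_G = V_DD·R_2/(R_1+R_2) = 11×27/74 = 4.01 V. With the source grounded, V_GS = V_G = 4.01 V.
Assume saturation: I_D = (k_n/2)(V_GS − V_t)² = (0.39/2)×(4.01 − 0.99)² = 0.195×3.02² = 1.78 mA.
V_DS = V_DD − I_D·R_D = 11 − 1.78×3.3 = 5.12 V.
Saturation requires V_DS ≥ V_GS − V_t = 3.02 V; 5.12 ≥ 3.02 ✓.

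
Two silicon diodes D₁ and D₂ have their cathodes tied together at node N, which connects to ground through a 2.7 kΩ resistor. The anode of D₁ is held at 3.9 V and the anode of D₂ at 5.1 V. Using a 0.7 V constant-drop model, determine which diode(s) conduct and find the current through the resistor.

Only D₂ conducts; I_R ≈ 1.6 mA

Assume both conduct. Then node N would need to be at both 3.9−0.7 = 3.2 V and 5.1−0.7 = 4.4 V, which is impossible.
Assume only D₂ conducts: V_N = 5.1 − 0.7 = 4.4 V, so I_R = 4.4/2.7 = 1.63 mA.
Check D₁: its anode-to-cathode voltage is 3.9 − 4.4 = -0.5 V < 0.7 V, so it is off. The assumption is consistent.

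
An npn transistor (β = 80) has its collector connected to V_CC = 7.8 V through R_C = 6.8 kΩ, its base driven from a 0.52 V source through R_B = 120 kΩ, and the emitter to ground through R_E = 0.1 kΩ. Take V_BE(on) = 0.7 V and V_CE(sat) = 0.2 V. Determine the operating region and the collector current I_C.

cutoff; I_C ≈ 0

V_BB = 0.52 V ≤ V_BE(on) = 0.7 V, so the base-emitter junction is not forward biased.
The transistor is in cutoff: I_B = I_C = 0.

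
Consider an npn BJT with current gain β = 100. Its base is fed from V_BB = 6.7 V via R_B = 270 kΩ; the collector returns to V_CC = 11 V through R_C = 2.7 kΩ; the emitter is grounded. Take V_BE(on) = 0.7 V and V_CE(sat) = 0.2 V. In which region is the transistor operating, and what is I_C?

Assume active. Base-emitter loop: I_B = (V_BB − V_BE)/R_B = (6.7 − 0.7)/270 = 0.0222 mA.
I_C = β·I_B = 100×0.0222 = 2.22 mA.
V_CE = V_CC − I_C·R_C = 11 − 2.22×2.7 = 5 V > V_CE(sat), so the active-region assumption holds.

active; I_C ≈ 2.2 mA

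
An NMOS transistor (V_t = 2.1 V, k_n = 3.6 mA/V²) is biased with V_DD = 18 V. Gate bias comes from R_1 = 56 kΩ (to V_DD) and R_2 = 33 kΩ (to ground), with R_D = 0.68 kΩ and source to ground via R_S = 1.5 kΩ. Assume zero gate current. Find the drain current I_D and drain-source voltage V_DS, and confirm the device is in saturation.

I_D ≈ 2.3 mA, V_DS ≈ 13 V

V_G = V_DD·R_2/(R_1+R_2) = 18×33/89 = 6.67 V.
Assume saturation: I_D = (k_n/2)(V_GS − V_t)² with V_GS = V_G − I_D·R_S = 6.67 − 1.5·I_D.
Substituting gives 4.05·I_D² − 25.7·I_D + 37.7 = 0, with roots I_D = 2.3 or 4.05 mA.
The root I_D = 4.05 mA gives V_GS = 0.6 V ≤ V_t, so take I_D = 2.3 mA.
Then V_GS = 3.23 V and V_DS = V_DD − I_D(R_D+R_S) = 18 − 2.3×2.18 = 13 V.
Saturation requires V_DS ≥ V_GS − V_t = 1.13 V; 13 ≥ 1.13 ✓.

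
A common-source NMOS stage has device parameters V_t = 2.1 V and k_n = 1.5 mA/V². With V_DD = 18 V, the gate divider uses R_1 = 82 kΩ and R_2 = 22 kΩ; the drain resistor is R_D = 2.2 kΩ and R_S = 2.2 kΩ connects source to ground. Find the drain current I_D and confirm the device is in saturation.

I_D ≈ 0.43 mA

V_G = V_DD·R_2/(R_1+R_2) = 18×22/104 = 3.81 V.
Assume saturation: I_D = (k_n/2)(V_GS − V_t)² with V_GS = V_G − I_D·R_S = 3.81 − 2.2·I_D.
Substituting gives 3.63·I_D² − 6.64·I_D + 2.19 = 0, with roots I_D = 0.431 or 1.4 mA.
The root I_D = 1.4 mA gives V_GS = 0.735 V ≤ V_t, so take I_D = 0.431 mA.
Then V_GS = 2.86 V and V_DS = V_DD − I_D(R_D+R_S) = 18 − 0.431×4.4 = 16.1 V.
Saturation requires V_DS ≥ V_GS − V_t = 0.758 V; 16.1 ≥ 0.758 ✓.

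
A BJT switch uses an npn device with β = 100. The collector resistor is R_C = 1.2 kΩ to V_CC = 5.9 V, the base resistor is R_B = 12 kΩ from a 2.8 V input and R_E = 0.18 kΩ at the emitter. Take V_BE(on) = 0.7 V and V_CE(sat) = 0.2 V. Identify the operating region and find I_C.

Assume active: I_B = (2.8 − 0.7)/(12 + 101×0.18) = 0.0696 mA, I_C = β·I_B = 6.96 mA.
Then V_CE = 5.9 − 6.96×1.2 − 7.03×0.18 = -3.71 V < 0.2 V — the active assumption fails.
Re-solve with V_CE = 0.2 V. KCL at the emitter: V_E/R_E = (V_BB−0.7−V_E)/R_B + (V_CC−0.2−V_E)/R_C, giving V_E = 0.761 V.
I_C = (V_CC − 0.2 − V_E)/R_C = (5.7 − 0.761)/1.2 = 4.12 mA.
Check: I_B = (2.1 − 0.761)/12 = 0.112 mA, and β·I_B = 11.2 mA > I_C, confirming saturation.

saturation; I_C ≈ 4.1 mA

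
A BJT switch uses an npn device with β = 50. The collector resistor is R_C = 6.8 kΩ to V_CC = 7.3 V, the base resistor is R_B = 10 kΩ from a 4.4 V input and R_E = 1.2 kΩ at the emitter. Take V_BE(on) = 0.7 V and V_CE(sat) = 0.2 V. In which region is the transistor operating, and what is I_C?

saturation; I_C ≈ 0.85 mA

Assume active: I_B = (4.4 − 0.7)/(10 + 51×1.2) = 0.052 mA, I_C = β·I_B = 2.6 mA.
Then V_CE = 7.3 − 2.6×6.8 − 2.65×1.2 = -13.5 V < 0.2 V — the active assumption fails.
Re-solve with V_CE = 0.2 V. KCL at the emitter: V_E/R_E = (V_BB−0.7−V_E)/R_B + (V_CC−0.2−V_E)/R_C, giving V_E = 1.31 V.
I_C = (V_CC − 0.2 − V_E)/R_C = (7.1 − 1.31)/6.8 = 0.852 mA.
Check: I_B = (3.7 − 1.31)/10 = 0.239 mA, and β·I_B = 12 mA > I_C, confirming saturation.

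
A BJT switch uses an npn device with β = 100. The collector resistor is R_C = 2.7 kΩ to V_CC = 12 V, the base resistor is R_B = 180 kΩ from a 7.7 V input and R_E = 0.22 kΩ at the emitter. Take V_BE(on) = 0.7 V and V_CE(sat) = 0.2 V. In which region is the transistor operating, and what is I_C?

Assume active. Base-emitter loop: I_B = (V_BB − V_BE)/(R_B + (β+1)R_E) = (7.7 − 0.7)/(180 + 101×0.22) = 0.0346 mA.
I_C = β·I_B = 100×0.0346 = 3.46 mA.
V_CE = V_CC − I_C·R_C − I_E·R_E = 12 − 3.46×2.7 − 3.5×0.22 = 1.88 V > V_CE(sat), so the active-region assumption holds.

active; I_C ≈ 3.5 mA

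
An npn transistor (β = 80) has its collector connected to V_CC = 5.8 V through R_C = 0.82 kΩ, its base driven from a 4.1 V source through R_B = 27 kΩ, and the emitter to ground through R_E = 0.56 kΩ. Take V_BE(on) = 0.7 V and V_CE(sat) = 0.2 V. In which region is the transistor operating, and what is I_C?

Assume active. Base-emitter loop: I_B = (V_BB − V_BE)/(R_B + (β+1)R_E) = (4.1 − 0.7)/(27 + 81×0.56) = 0.047 mA.
I_C = β·I_B = 80×0.047 = 3.76 mA.
V_CE = V_CC − I_C·R_C − I_E·R_E = 5.8 − 3.76×0.82 − 3.81×0.56 = 0.586 V > V_CE(sat), so the active-region assumption holds.

active; I_C ≈ 3.8 mA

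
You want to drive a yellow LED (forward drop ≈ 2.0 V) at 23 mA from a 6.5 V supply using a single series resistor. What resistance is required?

The resistor drops V_S − V_D = 6.5 − 2.0 = 4.5 V at 23 mA.
R = 4.5 V / 23 mA = 0.196 kΩ.

R ≈ 0.2 kΩ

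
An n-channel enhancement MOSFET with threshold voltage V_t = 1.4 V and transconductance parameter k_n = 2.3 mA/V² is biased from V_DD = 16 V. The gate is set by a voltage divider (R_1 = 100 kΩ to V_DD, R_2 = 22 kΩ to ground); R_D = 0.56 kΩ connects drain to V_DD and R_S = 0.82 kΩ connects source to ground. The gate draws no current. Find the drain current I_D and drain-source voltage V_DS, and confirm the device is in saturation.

I_D ≈ 0.8 mA, V_DS ≈ 15 V

V_G = V_DD·R_2/(R_1+R_2) = 16×22/122 = 2.89 V.
Assume saturation: I_D = (k_n/2)(V_GS − V_t)² with V_GS = V_G − I_D·R_S = 2.89 − 0.82·I_D.
Substituting gives 0.773·I_D² − 3.8·I_D + 2.54 = 0, with roots I_D = 0.796 or 4.12 mA.
The root I_D = 4.12 mA gives V_GS = -0.493 V ≤ V_t, so take I_D = 0.796 mA.
Then V_GS = 2.23 V and V_DS = V_DD − I_D(R_D+R_S) = 16 − 0.796×1.38 = 14.9 V.
Saturation requires V_DS ≥ V_GS − V_t = 0.832 V; 14.9 ≥ 0.832 ✓.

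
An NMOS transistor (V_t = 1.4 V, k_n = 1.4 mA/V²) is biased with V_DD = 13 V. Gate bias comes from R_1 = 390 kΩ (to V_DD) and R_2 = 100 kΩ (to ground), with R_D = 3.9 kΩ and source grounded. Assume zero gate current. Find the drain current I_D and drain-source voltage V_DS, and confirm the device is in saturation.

I_D ≈ 1.1 mA, V_DS ≈ 8.7 V

V_G = V_DD·R_2/(R_1+R_2) = 13×100/490 = 2.65 V. With the source grounded, V_GS = V_G = 2.65 V.
Assume saturation: I_D = (k_n/2)(V_GS − V_t)² = (1.4/2)×(2.65 − 1.4)² = 0.7×1.25² = 1.1 mA.
V_DS = V_DD − I_D·R_D = 13 − 1.1×3.9 = 8.71 V.
Saturation requires V_DS ≥ V_GS − V_t = 1.25 V; 8.71 ≥ 1.25 ✓.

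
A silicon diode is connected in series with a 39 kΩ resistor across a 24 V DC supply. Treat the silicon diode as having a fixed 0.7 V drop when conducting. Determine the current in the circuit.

I ≈ 0.6 mA

KVL around the loop: 24 = V_D + I·R = 0.7 + I × 39 kΩ.
So I = (24 − 0.7) / 39 kΩ = 23.3 / 39 = 0.597 mA.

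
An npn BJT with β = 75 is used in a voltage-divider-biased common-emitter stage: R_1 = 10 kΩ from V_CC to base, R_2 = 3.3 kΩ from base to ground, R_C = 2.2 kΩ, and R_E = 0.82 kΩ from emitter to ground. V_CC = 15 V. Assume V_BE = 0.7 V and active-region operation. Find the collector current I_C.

I_C ≈ 3.5 mA

Thevenize the base divider: V_Th = V_CC·R_2/(R_1+R_2) = 15×3.3/13.3 = 3.72 V, R_Th = R_1‖R_2 = 2.48 kΩ.
Base-emitter loop: V_Th = I_B·R_Th + V_BE + (β+1)I_B·R_E, so I_B = (3.72 − 0.7) / (2.48 + 76×0.82) = 0.0466 mA.
I_C = β·I_B = 75×0.0466 = 3.5 mA, and I_E = (β+1)I_B = 3.54 mA.
V_CE = V_CC − I_C·R_C − I_E·R_E = 15 − 3.5×2.2 − 3.54×0.82 = 4.4 V.
V_CE = 4.4 V > 0.2 V confirms active-region operation.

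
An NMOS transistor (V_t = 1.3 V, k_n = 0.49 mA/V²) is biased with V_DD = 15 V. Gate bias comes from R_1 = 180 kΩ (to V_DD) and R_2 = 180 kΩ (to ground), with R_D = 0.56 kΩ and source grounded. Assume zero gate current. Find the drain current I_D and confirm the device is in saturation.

V_G = V_DD·R_2/(R_1+R_2) = 15×180/360 = 7.5 V. With the source grounded, V_GS = V_G = 7.5 V.
Assume saturation: I_D = (k_n/2)(V_GS − V_t)² = (0.49/2)×(7.5 − 1.3)² = 0.245×6.2² = 9.42 mA.
V_DS = V_DD − I_D·R_D = 15 − 9.42×0.56 = 9.73 V.
Saturation requires V_DS ≥ V_GS − V_t = 6.2 V; 9.73 ≥ 6.2 ✓.

I_D ≈ 9.4 mA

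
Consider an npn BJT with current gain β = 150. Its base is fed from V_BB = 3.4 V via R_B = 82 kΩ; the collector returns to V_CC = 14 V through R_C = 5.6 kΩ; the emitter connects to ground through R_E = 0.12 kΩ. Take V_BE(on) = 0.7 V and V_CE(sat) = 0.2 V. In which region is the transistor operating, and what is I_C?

Assume active: I_B = (3.4 − 0.7)/(82 + 151×0.12) = 0.027 mA, I_C = β·I_B = 4.05 mA.
Then V_CE = 14 − 4.05×5.6 − 4.07×0.12 = -9.14 V < 0.2 V — the active assumption fails.
Re-solve with V_CE = 0.2 V. KCL at the emitter: V_E/R_E = (V_BB−0.7−V_E)/R_B + (V_CC−0.2−V_E)/R_C, giving V_E = 0.293 V.
I_C = (V_CC − 0.2 − V_E)/R_C = (13.8 − 0.293)/5.6 = 2.41 mA.
Check: I_B = (2.7 − 0.293)/82 = 0.0294 mA, and β·I_B = 4.4 mA > I_C, confirming saturation.

saturation; I_C ≈ 2.4 mA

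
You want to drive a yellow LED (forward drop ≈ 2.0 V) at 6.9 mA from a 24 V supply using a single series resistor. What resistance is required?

R ≈ 3.2 kΩ

The resistor drops V_S − V_D = 24 − 2.0 = 22 V at 6.9 mA.
R = 22 V / 6.9 mA = 3.19 kΩ.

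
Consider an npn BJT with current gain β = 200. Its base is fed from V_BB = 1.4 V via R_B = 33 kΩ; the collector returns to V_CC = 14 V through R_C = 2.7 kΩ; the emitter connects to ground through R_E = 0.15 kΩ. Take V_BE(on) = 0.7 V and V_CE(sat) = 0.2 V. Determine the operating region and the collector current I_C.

Assume active. Base-emitter loop: I_B = (V_BB − V_BE)/(R_B + (β+1)R_E) = (1.4 − 0.7)/(33 + 201×0.15) = 0.0111 mA.
I_C = β·I_B = 200×0.0111 = 2.22 mA.
V_CE = V_CC − I_C·R_C − I_E·R_E = 14 − 2.22×2.7 − 2.23×0.15 = 7.68 V > V_CE(sat), so the active-region assumption holds.

active; I_C ≈ 2.2 mA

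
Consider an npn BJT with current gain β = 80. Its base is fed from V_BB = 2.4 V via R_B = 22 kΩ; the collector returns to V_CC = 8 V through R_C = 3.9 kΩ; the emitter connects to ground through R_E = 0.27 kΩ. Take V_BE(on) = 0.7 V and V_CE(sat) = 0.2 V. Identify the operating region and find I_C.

saturation; I_C ≈ 1.9 mA

Assume active: I_B = (2.4 − 0.7)/(22 + 81×0.27) = 0.0388 mA, I_C = β·I_B = 3.1 mA.
Then V_CE = 8 − 3.1×3.9 − 3.14×0.27 = -4.94 V < 0.2 V — the active assumption fails.
Re-solve with V_CE = 0.2 V. KCL at the emitter: V_E/R_E = (V_BB−0.7−V_E)/R_B + (V_CC−0.2−V_E)/R_C, giving V_E = 0.519 V.
I_C = (V_CC − 0.2 − V_E)/R_C = (7.8 − 0.519)/3.9 = 1.87 mA.
Check: I_B = (1.7 − 0.519)/22 = 0.0537 mA, and β·I_B = 4.3 mA > I_C, confirming saturation.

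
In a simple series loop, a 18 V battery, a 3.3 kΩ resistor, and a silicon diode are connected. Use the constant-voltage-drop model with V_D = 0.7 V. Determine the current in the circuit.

KVL around the loop: 18 = V_D + I·R = 0.7 + I × 3.3 kΩ.
So I = (18 − 0.7) / 3.3 kΩ = 17.3 / 3.3 = 5.24 mA.

I ≈ 5.2 mA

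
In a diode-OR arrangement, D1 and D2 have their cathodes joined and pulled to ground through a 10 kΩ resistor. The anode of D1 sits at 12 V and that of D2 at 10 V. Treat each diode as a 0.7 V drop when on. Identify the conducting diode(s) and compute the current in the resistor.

Assume both conduct. Then node N would need to be at both 12−0.7 = 11.3 V and 10−0.7 = 9.3 V, which is impossible.
Assume only D1 conducts: V_N = 12 − 0.7 = 11.3 V, so I_R = 11.3/10 = 1.13 mA.
Check D2: its anode-to-cathode voltage is 10 − 11.3 = -1.3 V < 0.7 V, so it is off. The assumption is consistent.

Only D1 conducts; I_R ≈ 1.1 mA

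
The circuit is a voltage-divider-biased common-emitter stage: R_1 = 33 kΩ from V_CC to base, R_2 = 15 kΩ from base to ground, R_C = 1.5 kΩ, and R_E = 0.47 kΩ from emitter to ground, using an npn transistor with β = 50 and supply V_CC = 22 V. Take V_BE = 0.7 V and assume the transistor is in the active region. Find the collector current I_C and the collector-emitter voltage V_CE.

I_C ≈ 9 mA, V_CE ≈ 4.2 V

Thevenize the base divider: V_Th = V_CC·R_2/(R_1+R_2) = 22×15/48 = 6.88 V, R_Th = R_1‖R_2 = 10.3 kΩ.
Base-emitter loop: V_Th = I_B·R_Th + V_BE + (β+1)I_B·R_E, so I_B = (6.88 − 0.7) / (10.3 + 51×0.47) = 0.18 mA.
I_C = β·I_B = 50×0.18 = 9.01 mA, and I_E = (β+1)I_B = 9.19 mA.
V_CE = V_CC − I_C·R_C − I_E·R_E = 22 − 9.01×1.5 − 9.19×0.47 = 4.17 V.
V_CE = 4.17 V > 0.2 V confirms active-region operation.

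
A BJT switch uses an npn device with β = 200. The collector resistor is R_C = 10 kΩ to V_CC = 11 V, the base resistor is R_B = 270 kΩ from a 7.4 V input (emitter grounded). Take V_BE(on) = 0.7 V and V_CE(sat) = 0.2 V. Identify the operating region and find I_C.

Assume active: I_B = (7.4 − 0.7)/270 = 0.0248 mA, giving I_C = β·I_B = 4.96 mA.
But then V_CE = 11 − 4.96×10 = -38.6 V < V_CE(sat) = 0.2 V — impossible in the active region.
So the transistor is saturated. With V_CE = 0.2 V, I_C = (V_CC − 0.2)/R_C = 10.8/10 = 1.08 mA.
Check: β·I_B = 4.96 mA > I_C = 1.08 mA, confirming saturation.

saturation; I_C ≈ 1.1 mA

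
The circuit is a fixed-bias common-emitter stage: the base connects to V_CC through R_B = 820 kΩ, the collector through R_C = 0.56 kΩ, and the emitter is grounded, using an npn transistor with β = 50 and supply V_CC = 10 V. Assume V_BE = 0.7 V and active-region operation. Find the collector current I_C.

Base loop: V_CC = I_B·R_B + V_BE, so I_B = (10 − 0.7)/820 kΩ = 0.0113 mA.
In the active region I_C = β·I_B = 50 × 0.0113 = 0.567 mA.
Collector loop: V_CE = V_CC − I_C·R_C = 10 − 0.567×0.56 = 9.68 V.
Since V_CE = 9.68 V > V_CE(sat) ≈ 0.2 V, the transistor is in the active region as assumed.

I_C ≈ 0.57 mA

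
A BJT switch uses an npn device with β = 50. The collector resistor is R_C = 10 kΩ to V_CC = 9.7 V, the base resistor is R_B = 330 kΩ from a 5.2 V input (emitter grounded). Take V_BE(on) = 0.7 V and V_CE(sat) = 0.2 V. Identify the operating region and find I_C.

active; I_C ≈ 0.68 mA

Assume active. Base-emitter loop: I_B = (V_BB − V_BE)/R_B = (5.2 − 0.7)/330 = 0.0136 mA.
I_C = β·I_B = 50×0.0136 = 0.682 mA.
V_CE = V_CC − I_C·R_C = 9.7 − 0.682×10 = 2.88 V > V_CE(sat), so the active-region assumption holds.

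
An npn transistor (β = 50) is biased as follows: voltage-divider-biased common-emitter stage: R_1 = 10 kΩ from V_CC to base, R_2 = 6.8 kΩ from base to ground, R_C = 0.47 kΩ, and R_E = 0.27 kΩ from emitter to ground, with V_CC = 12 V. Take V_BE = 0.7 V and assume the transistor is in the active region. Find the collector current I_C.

I_C ≈ 12 mA

Thevenize the base divider: V_Th = V_CC·R_2/(R_1+R_2) = 12×6.8/16.8 = 4.86 V, R_Th = R_1‖R_2 = 4.05 kΩ.
Base-emitter loop: V_Th = I_B·R_Th + V_BE + (β+1)I_B·R_E, so I_B = (4.86 − 0.7) / (4.05 + 51×0.27) = 0.233 mA.
I_C = β·I_B = 50×0.233 = 11.7 mA, and I_E = (β+1)I_B = 11.9 mA.
V_CE = V_CC − I_C·R_C − I_E·R_E = 12 − 11.7×0.47 − 11.9×0.27 = 3.3 V.
V_CE = 3.3 V > 0.2 V confirms active-region operation.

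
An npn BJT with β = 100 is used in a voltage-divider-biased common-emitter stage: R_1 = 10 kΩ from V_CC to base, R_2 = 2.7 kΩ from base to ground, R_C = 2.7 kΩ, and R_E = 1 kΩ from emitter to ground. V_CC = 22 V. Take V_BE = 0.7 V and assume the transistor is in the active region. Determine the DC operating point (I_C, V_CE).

I_C ≈ 3.9 mA, V_CE ≈ 7.7 V

Thevenize the base divider: V_Th = V_CC·R_2/(R_1+R_2) = 22×2.7/12.7 = 4.68 V, R_Th = R_1‖R_2 = 2.13 kΩ.
Base-emitter loop: V_Th = I_B·R_Th + V_BE + (β+1)I_B·R_E, so I_B = (4.68 − 0.7) / (2.13 + 101×1) = 0.0386 mA.
I_C = β·I_B = 100×0.0386 = 3.86 mA, and I_E = (β+1)I_B = 3.9 mA.
V_CE = V_CC − I_C·R_C − I_E·R_E = 22 − 3.86×2.7 − 3.9×1 = 7.69 V.
V_CE = 7.69 V > 0.2 V confirms active-region operation.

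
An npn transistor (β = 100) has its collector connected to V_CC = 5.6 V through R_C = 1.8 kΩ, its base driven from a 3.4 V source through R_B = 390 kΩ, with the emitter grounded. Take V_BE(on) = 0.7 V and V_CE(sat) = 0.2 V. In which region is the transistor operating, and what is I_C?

Assume active. Base-emitter loop: I_B = (V_BB − V_BE)/R_B = (3.4 − 0.7)/390 = 0.00692 mA.
I_C = β·I_B = 100×0.00692 = 0.692 mA.
V_CE = V_CC − I_C·R_C = 5.6 − 0.692×1.8 = 4.35 V > V_CE(sat), so the active-region assumption holds.

active; I_C ≈ 0.69 mA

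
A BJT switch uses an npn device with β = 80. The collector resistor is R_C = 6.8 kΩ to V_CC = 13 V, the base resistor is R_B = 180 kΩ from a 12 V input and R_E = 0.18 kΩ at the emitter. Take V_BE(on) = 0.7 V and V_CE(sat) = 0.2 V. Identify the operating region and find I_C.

Assume active: I_B = (12 − 0.7)/(180 + 81×0.18) = 0.0581 mA, I_C = β·I_B = 4.65 mA.
Then V_CE = 13 − 4.65×6.8 − 4.7×0.18 = -19.4 V < 0.2 V — the active assumption fails.
Re-solve with V_CE = 0.2 V. KCL at the emitter: V_E/R_E = (V_BB−0.7−V_E)/R_B + (V_CC−0.2−V_E)/R_C, giving V_E = 0.341 V.
I_C = (V_CC − 0.2 − V_E)/R_C = (12.8 − 0.341)/6.8 = 1.83 mA.
Check: I_B = (11.3 − 0.341)/180 = 0.0609 mA, and β·I_B = 4.87 mA > I_C, confirming saturation.

saturation; I_C ≈ 1.8 mA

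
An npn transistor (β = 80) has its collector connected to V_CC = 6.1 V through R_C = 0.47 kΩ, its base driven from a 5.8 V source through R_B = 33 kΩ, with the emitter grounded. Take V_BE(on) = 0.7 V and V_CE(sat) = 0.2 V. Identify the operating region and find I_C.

active; I_C ≈ 12 mA

Assume active. Base-emitter loop: I_B = (V_BB − V_BE)/R_B = (5.8 − 0.7)/33 = 0.155 mA.
I_C = β·I_B = 80×0.155 = 12.4 mA.
V_CE = V_CC − I_C·R_C = 6.1 − 12.4×0.47 = 0.289 V > V_CE(sat), so the active-region assumption holds.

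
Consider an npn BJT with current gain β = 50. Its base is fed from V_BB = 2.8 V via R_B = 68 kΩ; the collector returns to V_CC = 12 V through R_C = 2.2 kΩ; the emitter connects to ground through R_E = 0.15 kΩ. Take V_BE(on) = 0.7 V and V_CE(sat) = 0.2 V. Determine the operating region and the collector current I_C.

Assume active. Base-emitter loop: I_B = (V_BB − V_BE)/(R_B + (β+1)R_E) = (2.8 − 0.7)/(68 + 51×0.15) = 0.0278 mA.
I_C = β·I_B = 50×0.0278 = 1.39 mA.
V_CE = V_CC − I_C·R_C − I_E·R_E = 12 − 1.39×2.2 − 1.42×0.15 = 8.73 V > V_CE(sat), so the active-region assumption holds.

active; I_C ≈ 1.4 mA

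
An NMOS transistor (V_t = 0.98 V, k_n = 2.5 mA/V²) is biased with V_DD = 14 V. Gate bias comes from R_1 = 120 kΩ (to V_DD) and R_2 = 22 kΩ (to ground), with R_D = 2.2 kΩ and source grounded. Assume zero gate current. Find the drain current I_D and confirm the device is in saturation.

I_D ≈ 1.8 mA

V_G = V_DD·R_2/(R_1+R_2) = 14×22/142 = 2.17 V. With the source grounded, V_GS = V_G = 2.17 V.
Assume saturation: I_D = (k_n/2)(V_GS − V_t)² = (2.5/2)×(2.17 − 0.98)² = 1.25×1.19² = 1.77 mA.
V_DS = V_DD − I_D·R_D = 14 − 1.77×2.2 = 10.1 V.
Saturation requires V_DS ≥ V_GS − V_t = 1.19 V; 10.1 ≥ 1.19 ✓.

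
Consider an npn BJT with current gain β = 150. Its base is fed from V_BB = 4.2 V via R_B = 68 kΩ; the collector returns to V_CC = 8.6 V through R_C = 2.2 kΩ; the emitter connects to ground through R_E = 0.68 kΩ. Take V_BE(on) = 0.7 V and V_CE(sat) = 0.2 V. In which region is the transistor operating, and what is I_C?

Assume active: I_B = (4.2 − 0.7)/(68 + 151×0.68) = 0.0205 mA, I_C = β·I_B = 3.08 mA.
Then V_CE = 8.6 − 3.08×2.2 − 3.1×0.68 = -0.273 V < 0.2 V — the active assumption fails.
Re-solve with V_CE = 0.2 V. KCL at the emitter: V_E/R_E = (V_BB−0.7−V_E)/R_B + (V_CC−0.2−V_E)/R_C, giving V_E = 1.99 V.
I_C = (V_CC − 0.2 − V_E)/R_C = (8.4 − 1.99)/2.2 = 2.91 mA.
Check: I_B = (3.5 − 1.99)/68 = 0.0221 mA, and β·I_B = 3.32 mA > I_C, confirming saturation.

saturation; I_C ≈ 2.9 mA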